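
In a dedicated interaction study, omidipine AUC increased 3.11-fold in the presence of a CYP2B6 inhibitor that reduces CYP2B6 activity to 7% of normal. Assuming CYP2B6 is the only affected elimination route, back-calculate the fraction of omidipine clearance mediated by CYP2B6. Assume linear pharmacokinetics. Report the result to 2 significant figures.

Write x for the fraction cleared via CYP2B6. The observed AUC change means clearance fell to 1/3.11 = 0.3215 of baseline.
Setting x·0.07 + (1 − x) = 0.3215 and solving: x = (0.3215 − 1)/(0.07 − 1) = 0.73.

0.73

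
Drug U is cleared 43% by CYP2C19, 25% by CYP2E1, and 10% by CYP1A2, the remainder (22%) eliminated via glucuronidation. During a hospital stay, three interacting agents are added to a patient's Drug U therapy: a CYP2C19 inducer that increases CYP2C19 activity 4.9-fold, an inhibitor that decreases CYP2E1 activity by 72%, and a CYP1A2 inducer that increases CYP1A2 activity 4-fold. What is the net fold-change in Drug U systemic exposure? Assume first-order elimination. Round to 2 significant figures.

The CYP2C19 pathway (43% of clearance) increases to 4.9× activity: 0.43 × 4.9 = 2.107.
The CYP2E1 pathway (25% of clearance) drops to 0.28× activity: 0.25 × 0.28 = 0.07.
The CYP1A2 pathway (10% of clearance) is boosted to 4× activity: 0.1 × 4 = 0.4.
Non-CYP routes (22%) are unchanged.
CL_new/CL_old = 2.107 + 0.07 + 0.4 + 0.22 = 2.797.
Net systemic exposure ratio = 1 / 2.797 = 0.36.

0.36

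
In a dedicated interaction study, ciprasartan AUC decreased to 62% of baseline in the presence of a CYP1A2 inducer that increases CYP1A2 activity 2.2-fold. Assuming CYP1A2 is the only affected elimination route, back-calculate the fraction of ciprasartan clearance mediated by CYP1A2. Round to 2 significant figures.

0.51

Let x = fm,CYP1A2. Because AUC ∝ 1/CL, relative clearance rose to 1/0.620 = 1.613.
Setting x·2.2 + (1 − x) = 1.613 and solving: x = (1.613 − 1)/(2.2 − 1) = 0.51.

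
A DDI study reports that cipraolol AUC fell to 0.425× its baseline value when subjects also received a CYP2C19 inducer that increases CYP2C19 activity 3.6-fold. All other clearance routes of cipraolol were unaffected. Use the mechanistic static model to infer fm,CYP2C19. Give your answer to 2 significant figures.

CL'/CL = 1 / 0.425 = 2.353
3.6·fm + (1 − fm) = 2.353
fm = (2.353 − 1) / (3.6 − 1) = 0.52

0.52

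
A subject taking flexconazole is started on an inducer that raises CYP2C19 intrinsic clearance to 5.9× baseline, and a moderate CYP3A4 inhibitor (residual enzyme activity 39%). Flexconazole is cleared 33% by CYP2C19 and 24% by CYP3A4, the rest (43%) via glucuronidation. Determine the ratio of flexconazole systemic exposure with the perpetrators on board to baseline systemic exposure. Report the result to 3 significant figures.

The CYP2C19 pathway (33% of clearance) increases to 5.9× activity: 0.33 × 5.9 = 1.947.
The CYP3A4 pathway (24% of clearance) drops to 0.39× activity: 0.24 × 0.39 = 0.0936.
The remaining 43% of clearance is unaffected.
Relative clearance = 1.947 + 0.0936 + 0.43 = 2.4706.
Systemic exposure ∝ 1/CL: fold-change = 1 / 2.4706 = 0.405.

0.405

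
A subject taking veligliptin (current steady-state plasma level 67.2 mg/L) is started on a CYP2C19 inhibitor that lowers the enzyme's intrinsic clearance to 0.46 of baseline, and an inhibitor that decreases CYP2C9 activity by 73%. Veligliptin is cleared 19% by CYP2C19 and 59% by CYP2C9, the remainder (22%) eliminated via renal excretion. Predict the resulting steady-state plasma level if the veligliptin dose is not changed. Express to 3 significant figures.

144 mg/L

CYP2C19: 0.19 × 0.46 = 0.0874
CYP2C9: 0.59 × 0.27 = 0.1593
Other: 0.22 (unchanged)
CL_new/CL_old = 0.0874 + 0.1593 + 0.22 = 0.4667.
New steady-state plasma level = 67.2 / 0.4667 = 144 mg/L (concentration scales inversely with clearance).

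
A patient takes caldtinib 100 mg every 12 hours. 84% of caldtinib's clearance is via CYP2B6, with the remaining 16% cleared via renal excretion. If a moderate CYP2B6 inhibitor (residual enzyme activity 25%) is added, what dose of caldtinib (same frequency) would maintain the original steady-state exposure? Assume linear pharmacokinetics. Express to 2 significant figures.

The CYP2B6 pathway (84% of clearance) falls to 0.25× activity: 0.84 × 0.25 = 0.21.
The remaining 16% of clearance is unaffected.
Relative clearance = 0.21 + 0.16 = 0.37.
Css,avg = (dose rate)/CL, so holding Css fixed requires dose ∝ CL: 100 × 0.37 = 37 mg.

37 mg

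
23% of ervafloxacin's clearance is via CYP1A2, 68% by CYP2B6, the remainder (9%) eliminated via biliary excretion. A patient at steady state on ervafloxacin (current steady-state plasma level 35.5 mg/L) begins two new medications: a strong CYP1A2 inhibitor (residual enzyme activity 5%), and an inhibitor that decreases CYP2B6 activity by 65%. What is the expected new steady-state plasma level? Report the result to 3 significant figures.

The CYP1A2 pathway (23% of clearance) is reduced to 0.05× activity: 0.23 × 0.05 = 0.0115.
The CYP2B6 pathway (68% of clearance) is reduced to 0.35× activity: 0.68 × 0.35 = 0.238.
The remaining 9% of clearance is unaffected.
New clearance relative to baseline: 0.0115 + 0.238 + 0.09 = 0.3395.
Dividing the baseline by the relative clearance: 35.5 / 0.3395 = 105 mg/L.

105 mg/L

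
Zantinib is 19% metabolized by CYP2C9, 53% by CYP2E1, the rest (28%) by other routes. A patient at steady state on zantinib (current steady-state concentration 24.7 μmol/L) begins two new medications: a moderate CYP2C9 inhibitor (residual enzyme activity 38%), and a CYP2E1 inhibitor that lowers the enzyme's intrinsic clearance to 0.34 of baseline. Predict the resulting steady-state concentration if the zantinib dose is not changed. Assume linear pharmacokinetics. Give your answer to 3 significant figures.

The CYP2C9 pathway (19% of clearance) drops to 0.38× activity: 0.19 × 0.38 = 0.0722.
The CYP2E1 pathway (53% of clearance) drops to 0.34× activity: 0.53 × 0.34 = 0.1802.
Non-CYP routes (28%) are unchanged.
CL_new/CL_old = 0.0722 + 0.1802 + 0.28 = 0.5324.
Steady-state concentration ∝ 1/CL: new value = 24.7 / 0.5324 = 46.4 μmol/L.

46.4 μmol/L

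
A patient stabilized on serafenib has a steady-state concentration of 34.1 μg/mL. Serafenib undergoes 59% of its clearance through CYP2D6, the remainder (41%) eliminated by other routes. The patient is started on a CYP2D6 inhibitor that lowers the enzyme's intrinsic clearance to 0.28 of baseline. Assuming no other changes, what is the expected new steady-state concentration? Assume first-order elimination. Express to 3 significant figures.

The CYP2D6 pathway (59% of clearance) drops to 0.28× activity: 0.59 × 0.28 = 0.1652.
Non-CYP routes (41%) are unchanged.
New clearance relative to baseline: 0.1652 + 0.41 = 0.5752.
New steady-state concentration = baseline ÷ relative clearance = 34.1 / 0.5752 = 59.3 μg/mL.

59.3 μg/mL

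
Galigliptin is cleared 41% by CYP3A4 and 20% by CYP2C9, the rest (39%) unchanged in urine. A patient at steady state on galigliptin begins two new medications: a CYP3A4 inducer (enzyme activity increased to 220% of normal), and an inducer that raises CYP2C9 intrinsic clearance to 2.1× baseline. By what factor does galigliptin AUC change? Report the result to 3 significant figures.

0.584

The CYP3A4 pathway (41% of clearance) rises to 2.2× activity: 0.41 × 2.2 = 0.902.
The CYP2C9 pathway (20% of clearance) rises to 2.1× activity: 0.2 × 2.1 = 0.42.
Non-CYP routes (39%) are unchanged.
Relative clearance = 0.902 + 0.42 + 0.39 = 1.712.
AUC ∝ 1/CL: fold-change = 1 / 1.712 = 0.584.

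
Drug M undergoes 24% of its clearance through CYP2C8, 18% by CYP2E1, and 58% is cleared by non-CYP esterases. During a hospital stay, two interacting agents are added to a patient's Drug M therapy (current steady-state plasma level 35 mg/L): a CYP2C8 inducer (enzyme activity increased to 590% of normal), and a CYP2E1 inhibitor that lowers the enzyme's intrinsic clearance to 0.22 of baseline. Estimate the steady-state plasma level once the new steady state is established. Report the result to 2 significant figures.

CYP2C8: 0.24 × 5.9 = 1.416
CYP2E1: 0.18 × 0.22 = 0.0396
Other: 0.58 (unchanged)
Relative clearance = 1.416 + 0.0396 + 0.58 = 2.0356.
Steady-state plasma level ∝ 1/CL: new value = 35 / 2.0356 = 17 mg/L.

17 mg/L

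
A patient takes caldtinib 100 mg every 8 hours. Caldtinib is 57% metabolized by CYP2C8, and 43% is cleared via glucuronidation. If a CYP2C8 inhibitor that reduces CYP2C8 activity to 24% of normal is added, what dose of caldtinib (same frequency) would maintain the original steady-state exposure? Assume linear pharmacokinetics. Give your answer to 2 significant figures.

57 mg

CYP2C8: 0.57 × 0.24 = 0.1368
Other: 0.43 (unchanged)
New clearance relative to baseline: 0.1368 + 0.43 = 0.5668.
Css,avg = (dose rate)/CL, so holding Css fixed requires dose ∝ CL: 100 × 0.5668 = 57 mg.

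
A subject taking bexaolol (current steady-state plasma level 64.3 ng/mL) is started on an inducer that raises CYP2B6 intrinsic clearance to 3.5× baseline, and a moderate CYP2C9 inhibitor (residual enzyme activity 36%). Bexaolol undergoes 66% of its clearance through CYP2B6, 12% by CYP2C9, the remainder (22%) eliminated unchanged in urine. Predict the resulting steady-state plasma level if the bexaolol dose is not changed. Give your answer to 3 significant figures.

The CYP2B6 pathway (66% of clearance) rises to 3.5× activity: 0.66 × 3.5 = 2.31.
The CYP2C9 pathway (12% of clearance) falls to 0.36× activity: 0.12 × 0.36 = 0.0432.
The remaining 22% of clearance is unaffected.
CL_new/CL_old = 2.31 + 0.0432 + 0.22 = 2.5732.
Dividing the baseline by the relative clearance: 64.3 / 2.5732 = 25.0 ng/mL.

25.0 ng/mL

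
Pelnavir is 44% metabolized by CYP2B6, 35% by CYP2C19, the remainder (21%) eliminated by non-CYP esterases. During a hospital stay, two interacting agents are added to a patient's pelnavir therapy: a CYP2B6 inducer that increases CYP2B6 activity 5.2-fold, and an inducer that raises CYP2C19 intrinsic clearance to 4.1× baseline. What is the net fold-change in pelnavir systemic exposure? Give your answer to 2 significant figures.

The CYP2B6 pathway (44% of clearance) increases to 5.2× activity: 0.44 × 5.2 = 2.288.
The CYP2C19 pathway (35% of clearance) increases to 4.1× activity: 0.35 × 4.1 = 1.435.
The remaining 21% of clearance is unaffected.
CL_new/CL_old = 2.288 + 1.435 + 0.21 = 3.933.
Because systemic exposure varies inversely with clearance, the combined effect is 1 / 3.933 = 0.25.

0.25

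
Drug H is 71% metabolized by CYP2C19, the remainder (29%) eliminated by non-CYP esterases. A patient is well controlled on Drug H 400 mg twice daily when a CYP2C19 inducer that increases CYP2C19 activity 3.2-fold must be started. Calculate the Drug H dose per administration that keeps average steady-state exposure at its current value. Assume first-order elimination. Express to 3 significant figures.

1.02 × 10³ mg

CYP2C19: 0.71 × 3.2 = 2.272
Other: 0.29 (unchanged)
New clearance relative to baseline: 2.272 + 0.29 = 2.562.
Css,avg = (dose rate)/CL, so holding Css fixed requires dose ∝ CL: 400 × 2.562 = 1.02 × 10³ mg.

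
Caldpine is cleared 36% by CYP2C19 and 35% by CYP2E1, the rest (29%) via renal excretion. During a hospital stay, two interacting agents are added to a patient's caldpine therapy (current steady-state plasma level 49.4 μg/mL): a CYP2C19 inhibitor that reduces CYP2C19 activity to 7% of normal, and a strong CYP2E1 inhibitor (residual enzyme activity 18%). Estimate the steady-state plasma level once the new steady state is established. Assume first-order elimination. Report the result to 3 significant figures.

131 μg/mL

CYP2C19: 0.36 × 0.07 = 0.0252
CYP2E1: 0.35 × 0.18 = 0.063
Other: 0.29 (unchanged)
New clearance relative to baseline: 0.0252 + 0.063 + 0.29 = 0.3782.
Dividing the baseline by the relative clearance: 49.4 / 0.3782 = 131 μg/mL.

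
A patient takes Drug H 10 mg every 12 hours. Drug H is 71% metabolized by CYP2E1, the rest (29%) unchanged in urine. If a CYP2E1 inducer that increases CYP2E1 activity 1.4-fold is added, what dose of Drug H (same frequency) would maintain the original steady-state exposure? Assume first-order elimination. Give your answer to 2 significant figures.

CYP2E1: 0.71 × 1.4 = 0.994
Other: 0.29 (unchanged)
New clearance relative to baseline: 0.994 + 0.29 = 1.284.
To maintain the same steady-state level, dose must scale with clearance: new dose = 10 × 1.284 = 13 mg.

13 mg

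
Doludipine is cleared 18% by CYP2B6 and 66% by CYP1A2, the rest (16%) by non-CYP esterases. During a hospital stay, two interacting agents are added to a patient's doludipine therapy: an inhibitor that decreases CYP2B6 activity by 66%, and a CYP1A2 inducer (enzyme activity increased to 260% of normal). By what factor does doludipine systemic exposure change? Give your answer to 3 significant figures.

CYP2B6: 0.18 × 0.34 = 0.0612
CYP1A2: 0.66 × 2.6 = 1.716
Other: 0.16 (unchanged)
New clearance relative to baseline: 0.0612 + 1.716 + 0.16 = 1.9372.
Net systemic exposure ratio = 1 / 1.9372 = 0.516.

0.516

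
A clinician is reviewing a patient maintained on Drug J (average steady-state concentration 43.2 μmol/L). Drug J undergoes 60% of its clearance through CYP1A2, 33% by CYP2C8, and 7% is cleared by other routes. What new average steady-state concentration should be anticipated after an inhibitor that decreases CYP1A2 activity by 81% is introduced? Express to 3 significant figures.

The CYP1A2 pathway (60% of clearance) drops to 0.19× activity: 0.6 × 0.19 = 0.114.
CYP2C8 (33%) and the residual 7% are unaffected.
Relative clearance = 0.114 + 0.33 + 0.07 = 0.514.
New average steady-state concentration = baseline ÷ relative clearance = 43.2 / 0.514 = 84.0 μmol/L.

84.0 μmol/L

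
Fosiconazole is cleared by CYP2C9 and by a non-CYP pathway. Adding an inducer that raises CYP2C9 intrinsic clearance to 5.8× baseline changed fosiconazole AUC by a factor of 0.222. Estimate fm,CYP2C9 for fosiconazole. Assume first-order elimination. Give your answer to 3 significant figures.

0.730

Write x for the fraction cleared via CYP2C9. The observed AUC change means clearance rose to 1/0.222 = 4.505 of baseline.
Only the CYP2C9 route changed, so 4.505 = x·5.8 + (1 − x), giving x = 0.730.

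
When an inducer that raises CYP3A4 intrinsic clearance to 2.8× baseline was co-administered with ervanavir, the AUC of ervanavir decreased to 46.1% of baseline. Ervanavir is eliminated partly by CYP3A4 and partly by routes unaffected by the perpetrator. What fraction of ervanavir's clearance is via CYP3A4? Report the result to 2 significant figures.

0.65

Write x for the fraction cleared via CYP3A4. The observed AUC change means clearance rose to 1/0.461 = 2.169 of baseline.
Setting x·2.8 + (1 − x) = 2.169 and solving: x = (2.169 − 1)/(2.8 − 1) = 0.65.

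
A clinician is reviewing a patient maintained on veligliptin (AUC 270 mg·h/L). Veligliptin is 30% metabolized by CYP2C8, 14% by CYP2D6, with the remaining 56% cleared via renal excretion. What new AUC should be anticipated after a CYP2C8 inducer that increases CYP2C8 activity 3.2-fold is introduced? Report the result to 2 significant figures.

The CYP2C8 pathway (30% of clearance) increases to 3.2× activity: 0.3 × 3.2 = 0.96.
CYP2D6 (14%) and the residual 56% are unaffected.
CL_new/CL_old = 0.96 + 0.14 + 0.56 = 1.66.
With dosing unchanged, AUC scales as 1/CL: 270 / 1.66 = 1.6 × 10² mg·h/L.

1.6 × 10² mg·h/L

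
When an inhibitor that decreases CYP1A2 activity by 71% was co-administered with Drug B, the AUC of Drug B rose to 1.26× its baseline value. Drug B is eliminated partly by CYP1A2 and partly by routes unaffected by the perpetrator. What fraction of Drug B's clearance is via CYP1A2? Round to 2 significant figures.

Write x for the fraction cleared via CYP1A2. The observed AUC change means clearance fell to 1/1.26 = 0.7937 of baseline.
Only the CYP1A2 route changed, so 0.7937 = x·0.29 + (1 − x), giving x = 0.29.

0.29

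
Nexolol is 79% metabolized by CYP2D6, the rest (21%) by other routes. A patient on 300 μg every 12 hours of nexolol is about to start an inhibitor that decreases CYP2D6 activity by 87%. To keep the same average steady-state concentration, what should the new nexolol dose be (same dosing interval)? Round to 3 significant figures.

CYP2D6: 0.79 × 0.13 = 0.1027
Other: 0.21 (unchanged)
New clearance relative to baseline: 0.1027 + 0.21 = 0.3127.
Css,avg = (dose rate)/CL, so holding Css fixed requires dose ∝ CL: 300 × 0.3127 = 93.8 μg.

93.8 μg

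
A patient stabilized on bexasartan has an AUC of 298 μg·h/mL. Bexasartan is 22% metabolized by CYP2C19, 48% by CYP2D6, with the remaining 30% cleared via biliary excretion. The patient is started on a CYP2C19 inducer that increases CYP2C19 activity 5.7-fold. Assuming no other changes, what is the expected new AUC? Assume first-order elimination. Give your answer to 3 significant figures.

147 μg·h/mL

The CYP2C19 pathway (22% of clearance) increases to 5.7× activity: 0.22 × 5.7 = 1.254.
CYP2D6 (48%) and the residual 30% are unaffected.
CL_new/CL_old = 1.254 + 0.48 + 0.3 = 2.034.
AUC ∝ 1/CL, so new value = 298 / 2.034 = 147 μg·h/mL.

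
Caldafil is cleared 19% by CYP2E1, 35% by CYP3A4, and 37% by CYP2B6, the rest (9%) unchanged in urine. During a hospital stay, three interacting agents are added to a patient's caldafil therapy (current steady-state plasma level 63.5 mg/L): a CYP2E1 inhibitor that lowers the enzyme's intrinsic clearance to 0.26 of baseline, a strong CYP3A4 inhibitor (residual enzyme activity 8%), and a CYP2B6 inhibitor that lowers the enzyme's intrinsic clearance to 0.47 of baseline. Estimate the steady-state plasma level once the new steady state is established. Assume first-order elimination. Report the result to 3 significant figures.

The CYP2E1 pathway (19% of clearance) is reduced to 0.26× activity: 0.19 × 0.26 = 0.0494.
The CYP3A4 pathway (35% of clearance) is reduced to 0.08× activity: 0.35 × 0.08 = 0.028.
The CYP2B6 pathway (37% of clearance) drops to 0.47× activity: 0.37 × 0.47 = 0.1739.
Non-CYP routes (9%) are unchanged.
Relative clearance = 0.0494 + 0.028 + 0.1739 + 0.09 = 0.3413.
Steady-state plasma level ∝ 1/CL: new value = 63.5 / 0.3413 = 186 mg/L.

186 mg/L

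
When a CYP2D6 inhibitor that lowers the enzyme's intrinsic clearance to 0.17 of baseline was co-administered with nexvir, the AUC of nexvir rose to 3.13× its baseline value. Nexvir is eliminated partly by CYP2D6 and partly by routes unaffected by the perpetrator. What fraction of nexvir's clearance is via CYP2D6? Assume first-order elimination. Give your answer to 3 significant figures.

0.820

CL'/CL = 1 / 3.13 = 0.3195
0.17·fm + (1 − fm) = 0.3195
fm = (0.3195 − 1) / (0.17 − 1) = 0.820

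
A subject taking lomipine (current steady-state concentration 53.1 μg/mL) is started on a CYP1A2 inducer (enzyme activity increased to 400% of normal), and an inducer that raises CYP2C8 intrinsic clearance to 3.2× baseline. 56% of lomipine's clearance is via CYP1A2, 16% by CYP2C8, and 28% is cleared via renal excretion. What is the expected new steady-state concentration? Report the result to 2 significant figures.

18 μg/mL

The CYP1A2 pathway (56% of clearance) is boosted to 4× activity: 0.56 × 4 = 2.24.
The CYP2C8 pathway (16% of clearance) is boosted to 3.2× activity: 0.16 × 3.2 = 0.512.
The remaining 28% of clearance is unaffected.
CL_new/CL_old = 2.24 + 0.512 + 0.28 = 3.032.
Steady-state concentration ∝ 1/CL: new value = 53.1 / 3.032 = 18 μg/mL.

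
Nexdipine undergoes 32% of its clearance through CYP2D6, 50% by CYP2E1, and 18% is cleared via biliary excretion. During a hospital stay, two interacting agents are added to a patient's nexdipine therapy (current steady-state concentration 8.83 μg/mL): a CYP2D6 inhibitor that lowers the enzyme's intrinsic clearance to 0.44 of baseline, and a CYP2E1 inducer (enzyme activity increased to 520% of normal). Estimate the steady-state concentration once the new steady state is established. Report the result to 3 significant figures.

The CYP2D6 pathway (32% of clearance) falls to 0.44× activity: 0.32 × 0.44 = 0.1408.
The CYP2E1 pathway (50% of clearance) is boosted to 5.2× activity: 0.5 × 5.2 = 2.6.
Non-CYP routes (18%) are unchanged.
CL_new/CL_old = 0.1408 + 2.6 + 0.18 = 2.9208.
New steady-state concentration = 8.83 / 2.9208 = 3.02 μg/mL (concentration scales inversely with clearance).

3.02 μg/mL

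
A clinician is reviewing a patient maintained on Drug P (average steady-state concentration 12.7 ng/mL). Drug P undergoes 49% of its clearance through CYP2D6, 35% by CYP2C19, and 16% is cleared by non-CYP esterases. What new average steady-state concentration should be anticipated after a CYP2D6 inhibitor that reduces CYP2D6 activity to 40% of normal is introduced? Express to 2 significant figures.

18 ng/mL

CYP2D6: 0.49 × 0.4 = 0.196
CYP2C19: 0.35 (unchanged)
Other: 0.16 (unchanged)
New clearance relative to baseline: 0.196 + 0.35 + 0.16 = 0.706.
New average steady-state concentration = baseline ÷ relative clearance = 12.7 / 0.706 = 18 ng/mL.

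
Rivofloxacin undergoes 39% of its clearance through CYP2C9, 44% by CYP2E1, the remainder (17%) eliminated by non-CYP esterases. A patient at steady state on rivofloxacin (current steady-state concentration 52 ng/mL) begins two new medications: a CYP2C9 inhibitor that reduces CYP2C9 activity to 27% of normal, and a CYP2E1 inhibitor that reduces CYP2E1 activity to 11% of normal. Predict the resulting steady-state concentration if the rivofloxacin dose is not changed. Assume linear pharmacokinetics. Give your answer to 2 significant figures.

1.6 × 10² ng/mL

The CYP2C9 pathway (39% of clearance) falls to 0.27× activity: 0.39 × 0.27 = 0.1053.
The CYP2E1 pathway (44% of clearance) falls to 0.11× activity: 0.44 × 0.11 = 0.0484.
The remaining 17% of clearance is unaffected.
New clearance relative to baseline: 0.1053 + 0.0484 + 0.17 = 0.3237.
Steady-state concentration ∝ 1/CL: new value = 52 / 0.3237 = 1.6 × 10² ng/mL.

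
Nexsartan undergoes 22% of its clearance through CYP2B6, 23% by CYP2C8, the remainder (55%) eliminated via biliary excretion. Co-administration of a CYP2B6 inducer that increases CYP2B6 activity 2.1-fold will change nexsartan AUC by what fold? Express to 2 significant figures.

The CYP2B6 pathway (22% of clearance) is boosted to 2.1× activity: 0.22 × 2.1 = 0.462.
CYP2C8 (23%) and the residual 55% are unaffected.
CL_new/CL_old = 0.462 + 0.23 + 0.55 = 1.242.
AUC is inversely proportional to clearance, so the fold-change is 1 / 1.242 = 0.81.

0.81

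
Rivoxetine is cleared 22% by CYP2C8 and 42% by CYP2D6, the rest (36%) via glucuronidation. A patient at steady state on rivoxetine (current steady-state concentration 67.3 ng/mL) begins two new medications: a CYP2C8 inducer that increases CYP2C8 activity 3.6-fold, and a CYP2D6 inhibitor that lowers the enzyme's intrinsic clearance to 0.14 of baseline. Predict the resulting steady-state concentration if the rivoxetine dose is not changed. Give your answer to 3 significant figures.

55.6 ng/mL

CYP2C8: 0.22 × 3.6 = 0.792
CYP2D6: 0.42 × 0.14 = 0.0588
Other: 0.36 (unchanged)
New clearance relative to baseline: 0.792 + 0.0588 + 0.36 = 1.2108.
Steady-state concentration ∝ 1/CL: new value = 67.3 / 1.2108 = 55.6 ng/mL.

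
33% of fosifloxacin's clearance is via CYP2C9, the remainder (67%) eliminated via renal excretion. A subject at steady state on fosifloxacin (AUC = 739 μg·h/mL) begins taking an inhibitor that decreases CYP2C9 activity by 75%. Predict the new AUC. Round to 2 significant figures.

CYP2C9: 0.33 × 0.25 = 0.0825
Other: 0.67 (unchanged)
New clearance relative to baseline: 0.0825 + 0.67 = 0.7525.
With dosing unchanged, AUC scales as 1/CL: 739 / 0.7525 = 9.8 × 10² μg·h/mL.

9.8 × 10² μg·h/mL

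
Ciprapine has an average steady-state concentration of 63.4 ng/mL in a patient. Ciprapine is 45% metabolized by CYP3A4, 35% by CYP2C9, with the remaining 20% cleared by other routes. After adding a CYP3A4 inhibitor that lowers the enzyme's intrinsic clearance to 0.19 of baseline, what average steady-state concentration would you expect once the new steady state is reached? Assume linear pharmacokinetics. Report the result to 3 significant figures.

99.8 ng/mL

The CYP3A4 pathway (45% of clearance) drops to 0.19× activity: 0.45 × 0.19 = 0.0855.
CYP2C9 (35%) and the residual 20% are unaffected.
CL_new/CL_old = 0.0855 + 0.35 + 0.2 = 0.6355.
Average steady-state concentration ∝ 1/CL, so new value = 63.4 / 0.6355 = 99.8 ng/mL.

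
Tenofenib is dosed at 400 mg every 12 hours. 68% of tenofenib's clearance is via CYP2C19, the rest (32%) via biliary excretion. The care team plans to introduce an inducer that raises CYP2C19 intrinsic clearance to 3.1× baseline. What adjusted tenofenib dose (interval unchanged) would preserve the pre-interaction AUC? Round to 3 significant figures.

The CYP2C19 pathway (68% of clearance) increases to 3.1× activity: 0.68 × 3.1 = 2.108.
Non-CYP routes (32%) are unchanged.
CL_new/CL_old = 2.108 + 0.32 = 2.428.
Css,avg = (dose rate)/CL, so holding Css fixed requires dose ∝ CL: 400 × 2.428 = 971 mg.

971 mg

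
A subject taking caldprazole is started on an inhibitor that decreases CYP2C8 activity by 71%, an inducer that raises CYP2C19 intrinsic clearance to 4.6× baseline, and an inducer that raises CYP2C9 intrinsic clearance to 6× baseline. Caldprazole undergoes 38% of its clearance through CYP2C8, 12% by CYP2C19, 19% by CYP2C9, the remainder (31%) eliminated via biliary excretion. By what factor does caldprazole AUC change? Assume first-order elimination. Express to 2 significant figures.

0.47

CYP2C8: 0.38 × 0.29 = 0.1102
CYP2C19: 0.12 × 4.6 = 0.552
CYP2C9: 0.19 × 6 = 1.14
Other: 0.31 (unchanged)
CL_new/CL_old = 0.1102 + 0.552 + 1.14 + 0.31 = 2.1122.
AUC ∝ 1/CL: fold-change = 1 / 2.1122 = 0.47.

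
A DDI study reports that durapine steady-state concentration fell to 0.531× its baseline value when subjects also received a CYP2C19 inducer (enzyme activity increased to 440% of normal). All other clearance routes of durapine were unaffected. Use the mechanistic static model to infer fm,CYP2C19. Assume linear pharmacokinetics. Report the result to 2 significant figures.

CL'/CL = 1 / 0.531 = 1.883
4.4·fm + (1 − fm) = 1.883
fm = (1.883 − 1) / (4.4 − 1) = 0.26

0.26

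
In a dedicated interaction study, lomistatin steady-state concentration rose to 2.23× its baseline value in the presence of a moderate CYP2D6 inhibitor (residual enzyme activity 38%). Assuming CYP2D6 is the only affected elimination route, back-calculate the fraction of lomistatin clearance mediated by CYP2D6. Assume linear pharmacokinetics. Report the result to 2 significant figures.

0.89

Call the CYP2D6 fraction fm. After the interaction, CL_new/CL_old = fm × 0.38 + (1 − fm).
Steady-state concentration ratio = 1 / (new CL fraction), so new CL fraction = 1 / 2.23 = 0.4484.
fm × 0.38 + 1 − fm = 0.4484  ⇒  fm × (0.38 − 1) = −0.5516  ⇒  fm = 0.89.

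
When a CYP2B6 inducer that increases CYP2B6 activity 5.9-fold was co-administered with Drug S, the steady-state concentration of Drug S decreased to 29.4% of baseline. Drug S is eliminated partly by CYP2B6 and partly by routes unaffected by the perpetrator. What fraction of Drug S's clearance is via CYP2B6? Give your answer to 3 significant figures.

Write x for the fraction cleared via CYP2B6. The observed steady-state concentration change means clearance rose to 1/0.294 = 3.401 of baseline.
Only the CYP2B6 route changed, so 3.401 = x·5.9 + (1 − x), giving x = 0.490.

0.490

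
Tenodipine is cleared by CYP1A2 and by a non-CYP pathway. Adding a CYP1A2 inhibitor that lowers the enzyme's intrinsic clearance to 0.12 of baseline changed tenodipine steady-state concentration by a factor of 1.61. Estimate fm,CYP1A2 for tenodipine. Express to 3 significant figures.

CL'/CL = 1 / 1.61 = 0.6211
0.12·fm + (1 − fm) = 0.6211
fm = (0.6211 − 1) / (0.12 − 1) = 0.431

0.431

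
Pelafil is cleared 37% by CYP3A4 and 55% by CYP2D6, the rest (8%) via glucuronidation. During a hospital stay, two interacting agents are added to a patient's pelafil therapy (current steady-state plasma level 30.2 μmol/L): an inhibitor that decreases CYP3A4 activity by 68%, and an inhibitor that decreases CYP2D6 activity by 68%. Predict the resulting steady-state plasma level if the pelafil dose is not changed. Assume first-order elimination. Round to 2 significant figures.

81 μmol/L

The CYP3A4 pathway (37% of clearance) falls to 0.32× activity: 0.37 × 0.32 = 0.1184.
The CYP2D6 pathway (55% of clearance) is reduced to 0.32× activity: 0.55 × 0.32 = 0.176.
The remaining 8% of clearance is unaffected.
Relative clearance = 0.1184 + 0.176 + 0.08 = 0.3744.
New steady-state plasma level = 30.2 / 0.3744 = 81 μmol/L (concentration scales inversely with clearance).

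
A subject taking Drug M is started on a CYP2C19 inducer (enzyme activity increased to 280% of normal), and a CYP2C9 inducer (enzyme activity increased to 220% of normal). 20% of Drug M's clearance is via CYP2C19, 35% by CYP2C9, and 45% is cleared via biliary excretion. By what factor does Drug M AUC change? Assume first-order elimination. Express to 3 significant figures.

The CYP2C19 pathway (20% of clearance) increases to 2.8× activity: 0.2 × 2.8 = 0.56.
The CYP2C9 pathway (35% of clearance) rises to 2.2× activity: 0.35 × 2.2 = 0.77.
Non-CYP routes (45%) are unchanged.
CL_new/CL_old = 0.56 + 0.77 + 0.45 = 1.78.
Net AUC ratio = 1 / 1.78 = 0.562.

0.562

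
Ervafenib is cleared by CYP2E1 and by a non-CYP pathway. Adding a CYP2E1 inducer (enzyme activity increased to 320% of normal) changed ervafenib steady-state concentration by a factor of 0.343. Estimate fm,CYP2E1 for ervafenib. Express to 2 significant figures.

Call the CYP2E1 fraction fm. After the interaction, CL_new/CL_old = fm × 3.2 + (1 − fm).
Steady-state concentration ratio = 1 / (new CL fraction), so new CL fraction = 1 / 0.343 = 2.915.
fm × 3.2 + 1 − fm = 2.915  ⇒  fm × (3.2 − 1) = 1.915  ⇒  fm = 0.87.

0.87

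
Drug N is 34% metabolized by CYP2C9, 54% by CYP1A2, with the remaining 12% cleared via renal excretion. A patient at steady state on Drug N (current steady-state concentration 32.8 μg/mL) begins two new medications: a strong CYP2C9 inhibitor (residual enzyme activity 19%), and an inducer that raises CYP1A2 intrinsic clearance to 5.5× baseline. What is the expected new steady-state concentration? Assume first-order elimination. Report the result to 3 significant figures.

10.4 μg/mL

CYP2C9: 0.34 × 0.19 = 0.0646
CYP1A2: 0.54 × 5.5 = 2.97
Other: 0.12 (unchanged)
Relative clearance = 0.0646 + 2.97 + 0.12 = 3.1546.
New steady-state concentration = 32.8 / 3.1546 = 10.4 μg/mL (concentration scales inversely with clearance).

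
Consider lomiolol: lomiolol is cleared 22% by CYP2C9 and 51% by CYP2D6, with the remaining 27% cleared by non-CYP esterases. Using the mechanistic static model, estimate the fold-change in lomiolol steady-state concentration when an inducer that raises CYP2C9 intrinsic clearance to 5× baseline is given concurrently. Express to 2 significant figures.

The CYP2C9 pathway (22% of clearance) is boosted to 5× activity: 0.22 × 5 = 1.1.
CYP2D6 (51%) and the residual 27% are unaffected.
New clearance relative to baseline: 1.1 + 0.51 + 0.27 = 1.88.
Steady-state concentration is inversely proportional to clearance, so the fold-change is 1 / 1.88 = 0.53.

0.53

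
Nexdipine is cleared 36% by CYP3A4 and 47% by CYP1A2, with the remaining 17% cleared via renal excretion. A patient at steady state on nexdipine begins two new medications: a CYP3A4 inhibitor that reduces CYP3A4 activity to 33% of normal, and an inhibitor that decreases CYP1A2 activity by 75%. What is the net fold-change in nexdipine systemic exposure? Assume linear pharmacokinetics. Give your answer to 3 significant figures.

2.46

CYP3A4: 0.36 × 0.33 = 0.1188
CYP1A2: 0.47 × 0.25 = 0.1175
Other: 0.17 (unchanged)
CL_new/CL_old = 0.1188 + 0.1175 + 0.17 = 0.4063.
Systemic exposure ∝ 1/CL: fold-change = 1 / 0.4063 = 2.46.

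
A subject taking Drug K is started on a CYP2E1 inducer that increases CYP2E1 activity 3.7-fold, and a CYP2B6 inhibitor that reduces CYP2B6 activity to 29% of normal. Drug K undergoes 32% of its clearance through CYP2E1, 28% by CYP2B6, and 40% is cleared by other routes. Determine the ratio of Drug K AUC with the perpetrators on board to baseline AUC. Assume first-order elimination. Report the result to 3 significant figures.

CYP2E1: 0.32 × 3.7 = 1.184
CYP2B6: 0.28 × 0.29 = 0.0812
Other: 0.4 (unchanged)
New clearance relative to baseline: 1.184 + 0.0812 + 0.4 = 1.6652.
Net AUC ratio = 1 / 1.6652 = 0.601.

0.601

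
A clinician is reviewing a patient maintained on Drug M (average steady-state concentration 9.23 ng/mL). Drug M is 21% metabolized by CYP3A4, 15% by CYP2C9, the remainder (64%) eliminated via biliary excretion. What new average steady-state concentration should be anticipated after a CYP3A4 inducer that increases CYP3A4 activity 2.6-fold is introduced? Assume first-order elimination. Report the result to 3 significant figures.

CYP3A4: 0.21 × 2.6 = 0.546
CYP2C9: 0.15 (unchanged)
Other: 0.64 (unchanged)
CL_new/CL_old = 0.546 + 0.15 + 0.64 = 1.336.
New average steady-state concentration = baseline ÷ relative clearance = 9.23 / 1.336 = 6.91 ng/mL.

6.91 ng/mL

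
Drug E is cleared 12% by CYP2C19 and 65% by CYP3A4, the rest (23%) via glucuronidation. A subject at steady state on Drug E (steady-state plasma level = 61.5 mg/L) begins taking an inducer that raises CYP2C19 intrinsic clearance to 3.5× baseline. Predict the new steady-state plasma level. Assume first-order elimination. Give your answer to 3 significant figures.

47.3 mg/L

CYP2C19: 0.12 × 3.5 = 0.42
CYP3A4: 0.65 (unchanged)
Other: 0.23 (unchanged)
Relative clearance = 0.42 + 0.65 + 0.23 = 1.3.
New steady-state plasma level = baseline ÷ relative clearance = 61.5 / 1.3 = 47.3 mg/L.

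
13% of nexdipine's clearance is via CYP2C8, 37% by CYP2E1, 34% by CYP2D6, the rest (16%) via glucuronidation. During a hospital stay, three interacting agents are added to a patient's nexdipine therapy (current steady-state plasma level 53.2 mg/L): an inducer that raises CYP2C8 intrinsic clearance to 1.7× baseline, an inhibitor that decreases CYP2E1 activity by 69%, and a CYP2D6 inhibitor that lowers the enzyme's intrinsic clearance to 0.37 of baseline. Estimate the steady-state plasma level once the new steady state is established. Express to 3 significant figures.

CYP2C8: 0.13 × 1.7 = 0.221
CYP2E1: 0.37 × 0.31 = 0.1147
CYP2D6: 0.34 × 0.37 = 0.1258
Other: 0.16 (unchanged)
CL_new/CL_old = 0.221 + 0.1147 + 0.1258 + 0.16 = 0.6215.
Dividing the baseline by the relative clearance: 53.2 / 0.6215 = 85.6 mg/L.

85.6 mg/L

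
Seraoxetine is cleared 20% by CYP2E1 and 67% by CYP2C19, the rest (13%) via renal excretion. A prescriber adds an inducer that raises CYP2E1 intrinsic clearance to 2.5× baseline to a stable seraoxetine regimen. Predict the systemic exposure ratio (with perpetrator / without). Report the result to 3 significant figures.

The CYP2E1 pathway (20% of clearance) rises to 2.5× activity: 0.2 × 2.5 = 0.5.
CYP2C19 (67%) and the residual 13% are unaffected.
Relative clearance = 0.5 + 0.67 + 0.13 = 1.3.
Since systemic exposure ∝ 1/CL, the ratio is 1 / 1.3 = 0.769.

0.769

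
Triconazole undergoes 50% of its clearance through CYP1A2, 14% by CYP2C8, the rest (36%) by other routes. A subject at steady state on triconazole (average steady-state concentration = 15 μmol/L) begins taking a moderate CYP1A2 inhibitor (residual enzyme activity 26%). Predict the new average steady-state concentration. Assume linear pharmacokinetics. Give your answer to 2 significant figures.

The CYP1A2 pathway (50% of clearance) is reduced to 0.26× activity: 0.5 × 0.26 = 0.13.
CYP2C8 (14%) and the residual 36% are unaffected.
New clearance relative to baseline: 0.13 + 0.14 + 0.36 = 0.63.
With dosing unchanged, average steady-state concentration scales as 1/CL: 15 / 0.63 = 24 μmol/L.

24 μmol/L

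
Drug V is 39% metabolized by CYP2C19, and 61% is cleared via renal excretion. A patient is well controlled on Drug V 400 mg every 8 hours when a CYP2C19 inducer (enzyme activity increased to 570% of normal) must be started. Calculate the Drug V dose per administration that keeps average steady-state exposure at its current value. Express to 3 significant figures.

The CYP2C19 pathway (39% of clearance) rises to 5.7× activity: 0.39 × 5.7 = 2.223.
The remaining 61% of clearance is unaffected.
New clearance relative to baseline: 2.223 + 0.61 = 2.833.
Css,avg = (dose rate)/CL, so holding Css fixed requires dose ∝ CL: 400 × 2.833 = 1.13 × 10³ mg.

1.13 × 10³ mg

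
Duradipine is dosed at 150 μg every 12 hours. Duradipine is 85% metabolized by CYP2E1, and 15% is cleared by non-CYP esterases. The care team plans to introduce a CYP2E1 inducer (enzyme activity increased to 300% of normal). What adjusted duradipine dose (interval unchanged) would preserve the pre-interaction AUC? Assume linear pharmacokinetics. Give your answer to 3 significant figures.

405 μg

The CYP2E1 pathway (85% of clearance) rises to 3× activity: 0.85 × 3 = 2.55.
The remaining 15% of clearance is unaffected.
CL_new/CL_old = 2.55 + 0.15 = 2.7.
Css,avg = (dose rate)/CL, so holding Css fixed requires dose ∝ CL: 150 × 2.7 = 405 μg.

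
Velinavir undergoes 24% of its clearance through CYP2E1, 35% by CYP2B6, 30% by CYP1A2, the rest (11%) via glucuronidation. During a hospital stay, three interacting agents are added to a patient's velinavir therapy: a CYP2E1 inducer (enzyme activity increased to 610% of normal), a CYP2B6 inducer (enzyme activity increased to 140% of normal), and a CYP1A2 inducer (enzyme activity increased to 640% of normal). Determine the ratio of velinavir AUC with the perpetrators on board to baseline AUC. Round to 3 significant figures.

The CYP2E1 pathway (24% of clearance) increases to 6.1× activity: 0.24 × 6.1 = 1.464.
The CYP2B6 pathway (35% of clearance) rises to 1.4× activity: 0.35 × 1.4 = 0.49.
The CYP1A2 pathway (30% of clearance) rises to 6.4× activity: 0.3 × 6.4 = 1.92.
The remaining 11% of clearance is unaffected.
CL_new/CL_old = 1.464 + 0.49 + 1.92 + 0.11 = 3.984.
Net AUC ratio = 1 / 3.984 = 0.251.

0.251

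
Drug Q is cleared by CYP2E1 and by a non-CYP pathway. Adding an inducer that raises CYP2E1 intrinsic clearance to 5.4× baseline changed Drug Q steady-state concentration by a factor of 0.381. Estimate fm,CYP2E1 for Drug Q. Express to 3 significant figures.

0.369

Let fm be the CYP2E1 fraction. New clearance relative to baseline = fm × 5.4 + (1 − fm).
Steady-state concentration ratio = 1 / (new CL fraction), so new CL fraction = 1 / 0.381 = 2.625.
fm × 5.4 + 1 − fm = 2.625  ⇒  fm × (5.4 − 1) = 1.625  ⇒  fm = 0.369.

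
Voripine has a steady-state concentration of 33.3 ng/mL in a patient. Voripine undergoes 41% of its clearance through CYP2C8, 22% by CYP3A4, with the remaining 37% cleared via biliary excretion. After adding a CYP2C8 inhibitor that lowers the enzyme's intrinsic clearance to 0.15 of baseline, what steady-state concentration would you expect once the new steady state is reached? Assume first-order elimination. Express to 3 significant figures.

The CYP2C8 pathway (41% of clearance) is reduced to 0.15× activity: 0.41 × 0.15 = 0.0615.
CYP3A4 (22%) and the residual 37% are unaffected.
Relative clearance = 0.0615 + 0.22 + 0.37 = 0.6515.
New steady-state concentration = baseline ÷ relative clearance = 33.3 / 0.6515 = 51.1 ng/mL.

51.1 ng/mL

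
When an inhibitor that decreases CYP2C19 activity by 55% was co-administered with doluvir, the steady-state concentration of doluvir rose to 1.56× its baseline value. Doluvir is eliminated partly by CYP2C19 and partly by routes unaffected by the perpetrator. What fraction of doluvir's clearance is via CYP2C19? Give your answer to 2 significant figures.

0.65

Write x for the fraction cleared via CYP2C19. The observed steady-state concentration change means clearance fell to 1/1.56 = 0.641 of baseline.
Only the CYP2C19 route changed, so 0.641 = x·0.45 + (1 − x), giving x = 0.65.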